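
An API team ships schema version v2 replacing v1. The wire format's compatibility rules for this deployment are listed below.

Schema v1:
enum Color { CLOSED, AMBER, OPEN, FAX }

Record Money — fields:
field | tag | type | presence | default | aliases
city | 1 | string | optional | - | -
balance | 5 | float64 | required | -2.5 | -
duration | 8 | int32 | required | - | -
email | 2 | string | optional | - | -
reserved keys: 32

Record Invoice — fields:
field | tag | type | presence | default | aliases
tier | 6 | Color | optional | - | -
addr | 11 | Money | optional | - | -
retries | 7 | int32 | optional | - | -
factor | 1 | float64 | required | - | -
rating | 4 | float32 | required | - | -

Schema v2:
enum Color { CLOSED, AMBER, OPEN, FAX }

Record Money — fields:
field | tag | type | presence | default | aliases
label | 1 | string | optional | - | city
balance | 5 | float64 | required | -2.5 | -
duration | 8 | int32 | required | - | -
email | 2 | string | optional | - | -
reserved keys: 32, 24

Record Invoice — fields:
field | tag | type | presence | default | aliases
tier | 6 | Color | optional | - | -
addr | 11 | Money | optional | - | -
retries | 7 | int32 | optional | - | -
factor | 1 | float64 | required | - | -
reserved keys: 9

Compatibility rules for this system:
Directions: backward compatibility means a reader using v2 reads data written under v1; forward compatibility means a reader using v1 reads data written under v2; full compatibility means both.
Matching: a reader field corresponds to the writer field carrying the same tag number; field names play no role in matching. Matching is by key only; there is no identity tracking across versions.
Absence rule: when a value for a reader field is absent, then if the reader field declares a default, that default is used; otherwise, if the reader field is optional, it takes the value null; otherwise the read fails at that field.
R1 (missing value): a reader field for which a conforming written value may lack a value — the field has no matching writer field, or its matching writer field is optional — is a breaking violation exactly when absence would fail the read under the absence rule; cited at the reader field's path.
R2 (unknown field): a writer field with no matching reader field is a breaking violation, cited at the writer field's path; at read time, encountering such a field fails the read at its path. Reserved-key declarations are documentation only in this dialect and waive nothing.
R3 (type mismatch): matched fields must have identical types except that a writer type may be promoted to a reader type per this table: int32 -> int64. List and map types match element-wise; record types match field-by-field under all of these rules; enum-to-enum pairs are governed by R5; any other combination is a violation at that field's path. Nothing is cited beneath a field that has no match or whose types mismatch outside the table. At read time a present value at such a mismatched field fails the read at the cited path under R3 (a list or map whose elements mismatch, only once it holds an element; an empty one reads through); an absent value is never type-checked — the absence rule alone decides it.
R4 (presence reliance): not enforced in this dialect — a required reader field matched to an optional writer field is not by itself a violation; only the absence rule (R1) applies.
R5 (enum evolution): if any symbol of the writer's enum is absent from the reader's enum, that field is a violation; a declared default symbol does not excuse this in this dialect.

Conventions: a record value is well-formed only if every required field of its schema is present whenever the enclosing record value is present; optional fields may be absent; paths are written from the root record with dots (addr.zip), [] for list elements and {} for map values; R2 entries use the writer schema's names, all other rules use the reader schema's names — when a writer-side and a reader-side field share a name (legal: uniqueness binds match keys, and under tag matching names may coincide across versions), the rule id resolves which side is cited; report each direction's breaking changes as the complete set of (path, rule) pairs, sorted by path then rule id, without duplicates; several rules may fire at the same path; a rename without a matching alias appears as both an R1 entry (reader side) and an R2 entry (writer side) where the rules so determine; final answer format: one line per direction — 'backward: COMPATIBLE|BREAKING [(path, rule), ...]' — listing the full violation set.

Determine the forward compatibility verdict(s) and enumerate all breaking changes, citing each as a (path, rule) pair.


forward: BREAKING [(rating, R1)]

arrows below run writer -> reader for Invoice
forward for Invoice (reader v1, writer v2):
  tier <- tier (Color -> Color, writer optional)
  addr <- addr (Money -> Money, writer optional)
  retries <- retries (int32 -> int32, writer optional)
  factor <- factor (float64 -> float64, writer required)
  rating: no writer match
  addr.city <- addr.label (string -> string, writer optional)
  addr.balance <- addr.balance (float64 -> float64, writer required)
  addr.duration <- addr.duration (int32 -> int32, writer required)
  addr.email <- addr.email (string -> string, writer optional)
  breaking: (rating, R1)
  => 1 violation(s): forward is BREAKING for Invoice
the rest of the Invoice diff is inert for this question:
  renamed field city to label in record Money (alias city declared on the renamed field) -> triggers nothing under Invoice's printed rules — same verdict


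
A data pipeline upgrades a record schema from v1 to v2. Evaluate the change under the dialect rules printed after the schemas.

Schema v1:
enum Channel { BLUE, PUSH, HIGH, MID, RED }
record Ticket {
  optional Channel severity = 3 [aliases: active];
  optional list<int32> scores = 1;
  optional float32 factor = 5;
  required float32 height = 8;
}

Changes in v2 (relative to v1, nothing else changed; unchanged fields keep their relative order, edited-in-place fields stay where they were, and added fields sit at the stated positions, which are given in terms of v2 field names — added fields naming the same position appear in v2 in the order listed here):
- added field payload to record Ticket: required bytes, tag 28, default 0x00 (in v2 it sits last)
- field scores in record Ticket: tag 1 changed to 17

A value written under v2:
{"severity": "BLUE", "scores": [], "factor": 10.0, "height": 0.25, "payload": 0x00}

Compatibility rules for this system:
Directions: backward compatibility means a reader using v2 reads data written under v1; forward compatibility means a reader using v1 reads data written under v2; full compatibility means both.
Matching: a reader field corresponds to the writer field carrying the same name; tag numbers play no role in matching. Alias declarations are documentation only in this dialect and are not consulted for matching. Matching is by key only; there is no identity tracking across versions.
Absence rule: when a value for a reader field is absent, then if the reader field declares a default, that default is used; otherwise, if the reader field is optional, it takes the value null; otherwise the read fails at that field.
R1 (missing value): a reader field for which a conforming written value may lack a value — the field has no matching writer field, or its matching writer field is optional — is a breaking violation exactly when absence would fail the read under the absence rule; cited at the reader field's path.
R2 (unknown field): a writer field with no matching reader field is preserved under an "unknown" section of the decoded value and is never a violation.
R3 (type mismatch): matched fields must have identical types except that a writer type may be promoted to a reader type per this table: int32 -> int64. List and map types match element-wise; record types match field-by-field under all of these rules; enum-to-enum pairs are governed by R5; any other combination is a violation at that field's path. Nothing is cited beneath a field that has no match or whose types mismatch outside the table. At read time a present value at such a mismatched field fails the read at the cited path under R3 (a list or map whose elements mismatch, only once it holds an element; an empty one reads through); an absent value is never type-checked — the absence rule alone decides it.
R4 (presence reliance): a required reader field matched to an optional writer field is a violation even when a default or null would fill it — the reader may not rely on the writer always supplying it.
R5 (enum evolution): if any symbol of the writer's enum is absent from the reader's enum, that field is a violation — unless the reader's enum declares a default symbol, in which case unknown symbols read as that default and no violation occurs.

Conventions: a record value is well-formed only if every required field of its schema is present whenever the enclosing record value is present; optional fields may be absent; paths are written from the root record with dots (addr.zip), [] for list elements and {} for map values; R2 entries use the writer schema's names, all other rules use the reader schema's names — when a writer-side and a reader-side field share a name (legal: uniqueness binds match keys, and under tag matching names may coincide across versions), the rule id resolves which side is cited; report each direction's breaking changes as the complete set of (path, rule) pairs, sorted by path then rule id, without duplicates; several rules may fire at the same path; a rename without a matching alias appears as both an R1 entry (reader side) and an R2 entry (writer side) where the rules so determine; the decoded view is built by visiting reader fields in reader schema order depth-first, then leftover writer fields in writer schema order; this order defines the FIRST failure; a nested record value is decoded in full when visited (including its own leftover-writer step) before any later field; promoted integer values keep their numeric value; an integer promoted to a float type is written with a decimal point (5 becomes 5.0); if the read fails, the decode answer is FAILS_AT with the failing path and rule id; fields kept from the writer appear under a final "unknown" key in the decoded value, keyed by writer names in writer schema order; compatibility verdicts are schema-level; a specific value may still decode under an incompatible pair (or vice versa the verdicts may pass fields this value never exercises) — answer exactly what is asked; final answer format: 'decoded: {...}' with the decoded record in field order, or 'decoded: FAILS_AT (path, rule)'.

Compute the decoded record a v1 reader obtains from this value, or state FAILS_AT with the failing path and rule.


decoded: {"severity": "BLUE", "scores": [], "factor": 10.0, "height": 0.25, "unknown": {"payload": 0x00}}

arrows below run writer -> reader for Ticket
decode (reader v1):
  severity := "BLUE"
  scores := []
  factor := 10.0
  height := 0.25
  writer payload: kept under "unknown"
  => decoded: {"severity": "BLUE", "scores": [], "factor": 10.0, "height": 0.25, "unknown": {"payload": 0x00}}
the other Ticket changes do not affect what is asked:
  field scores in record Ticket: tag 1 changed to 17 -> fires no rule on Ticket under this dialect and leaves the result unchanged


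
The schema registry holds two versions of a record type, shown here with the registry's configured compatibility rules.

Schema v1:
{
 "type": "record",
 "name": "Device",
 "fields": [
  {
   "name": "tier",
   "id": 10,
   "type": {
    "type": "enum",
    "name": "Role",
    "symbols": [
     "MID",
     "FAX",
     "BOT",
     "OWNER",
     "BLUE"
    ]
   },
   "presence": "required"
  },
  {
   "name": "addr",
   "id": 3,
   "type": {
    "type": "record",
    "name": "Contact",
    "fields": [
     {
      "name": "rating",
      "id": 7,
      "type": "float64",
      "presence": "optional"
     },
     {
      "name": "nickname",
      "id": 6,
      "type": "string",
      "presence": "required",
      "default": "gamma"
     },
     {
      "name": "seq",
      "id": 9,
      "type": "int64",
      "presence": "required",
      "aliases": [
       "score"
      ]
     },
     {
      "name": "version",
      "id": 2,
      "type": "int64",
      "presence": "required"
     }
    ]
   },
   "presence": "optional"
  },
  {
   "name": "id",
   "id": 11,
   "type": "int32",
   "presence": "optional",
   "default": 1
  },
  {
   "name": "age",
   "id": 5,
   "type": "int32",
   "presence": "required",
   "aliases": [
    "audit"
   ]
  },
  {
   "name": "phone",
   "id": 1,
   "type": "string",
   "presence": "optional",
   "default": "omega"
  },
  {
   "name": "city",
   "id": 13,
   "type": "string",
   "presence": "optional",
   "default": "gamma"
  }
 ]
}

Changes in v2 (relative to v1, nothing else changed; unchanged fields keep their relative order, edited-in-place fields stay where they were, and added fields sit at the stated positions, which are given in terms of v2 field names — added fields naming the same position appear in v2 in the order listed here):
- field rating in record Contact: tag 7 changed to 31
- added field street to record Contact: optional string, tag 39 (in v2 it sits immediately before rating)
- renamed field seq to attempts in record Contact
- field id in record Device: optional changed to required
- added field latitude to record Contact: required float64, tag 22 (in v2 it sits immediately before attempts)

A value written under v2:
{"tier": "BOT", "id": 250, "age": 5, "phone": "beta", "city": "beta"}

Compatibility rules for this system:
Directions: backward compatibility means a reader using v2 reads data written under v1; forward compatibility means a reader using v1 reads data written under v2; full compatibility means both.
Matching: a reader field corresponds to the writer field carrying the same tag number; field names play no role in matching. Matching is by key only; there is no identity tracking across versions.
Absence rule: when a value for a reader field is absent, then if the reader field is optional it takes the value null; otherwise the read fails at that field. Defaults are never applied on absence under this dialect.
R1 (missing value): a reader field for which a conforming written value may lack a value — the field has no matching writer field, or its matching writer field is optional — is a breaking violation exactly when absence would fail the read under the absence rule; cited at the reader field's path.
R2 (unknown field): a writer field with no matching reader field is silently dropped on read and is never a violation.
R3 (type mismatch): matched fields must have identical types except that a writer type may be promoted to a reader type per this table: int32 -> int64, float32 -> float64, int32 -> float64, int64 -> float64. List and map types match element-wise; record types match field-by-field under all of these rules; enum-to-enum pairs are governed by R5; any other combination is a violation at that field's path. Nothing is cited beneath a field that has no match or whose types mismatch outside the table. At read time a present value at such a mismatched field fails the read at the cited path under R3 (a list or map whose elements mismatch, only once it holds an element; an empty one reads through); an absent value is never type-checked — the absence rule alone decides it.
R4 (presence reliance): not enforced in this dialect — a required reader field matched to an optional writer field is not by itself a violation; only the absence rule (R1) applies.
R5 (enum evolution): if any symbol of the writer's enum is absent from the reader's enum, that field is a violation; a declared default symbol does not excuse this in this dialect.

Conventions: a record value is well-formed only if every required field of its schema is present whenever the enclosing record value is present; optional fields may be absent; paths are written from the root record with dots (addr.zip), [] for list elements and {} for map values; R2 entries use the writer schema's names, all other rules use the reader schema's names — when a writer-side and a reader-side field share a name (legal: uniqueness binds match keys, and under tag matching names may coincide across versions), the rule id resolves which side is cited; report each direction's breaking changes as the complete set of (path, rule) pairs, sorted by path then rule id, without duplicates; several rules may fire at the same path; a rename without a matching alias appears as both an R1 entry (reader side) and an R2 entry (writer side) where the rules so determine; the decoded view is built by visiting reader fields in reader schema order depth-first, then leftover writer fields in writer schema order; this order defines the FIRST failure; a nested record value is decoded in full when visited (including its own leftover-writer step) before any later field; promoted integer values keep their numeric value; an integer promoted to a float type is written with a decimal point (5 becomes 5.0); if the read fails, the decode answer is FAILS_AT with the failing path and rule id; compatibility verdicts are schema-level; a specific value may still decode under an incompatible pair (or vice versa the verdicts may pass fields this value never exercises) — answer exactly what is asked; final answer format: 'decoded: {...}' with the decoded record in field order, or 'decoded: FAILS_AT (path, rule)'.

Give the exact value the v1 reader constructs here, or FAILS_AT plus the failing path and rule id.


decoded: {"tier": "BOT", "addr": null, "id": 250, "age": 5, "phone": "beta", "city": "beta"}

each type pair in Device: writer, then reader
decode (reader v1):
  tier := "BOT"
  addr := null (not supplied -> null)
  id := 250
  age := 5
  phone := "beta"
  city := "beta"
  => decoded: {"tier": "BOT", "addr": null, "id": 250, "age": 5, "phone": "beta", "city": "beta"}
the other Device changes do not affect what is asked:
  field rating in record Contact: tag 7 changed to 31 -> triggers nothing under the printed rules; the Device answer is the same either way
  added field latitude to record Contact: required float64, tag 22 (in v2 it sits immediately before attempts) -> a verdict-level change on Device — the shown value reads the same
  renamed field seq to attempts in record Contact -> triggers nothing under the printed rules; the Device answer is the same either way
  field id in record Device: optional changed to required -> a verdict-level change on Device — the shown value reads the same
  added field street to record Contact: optional string, tag 39 (in v2 it sits immediately before rating) -> triggers nothing under the printed rules; the Device answer is the same either way


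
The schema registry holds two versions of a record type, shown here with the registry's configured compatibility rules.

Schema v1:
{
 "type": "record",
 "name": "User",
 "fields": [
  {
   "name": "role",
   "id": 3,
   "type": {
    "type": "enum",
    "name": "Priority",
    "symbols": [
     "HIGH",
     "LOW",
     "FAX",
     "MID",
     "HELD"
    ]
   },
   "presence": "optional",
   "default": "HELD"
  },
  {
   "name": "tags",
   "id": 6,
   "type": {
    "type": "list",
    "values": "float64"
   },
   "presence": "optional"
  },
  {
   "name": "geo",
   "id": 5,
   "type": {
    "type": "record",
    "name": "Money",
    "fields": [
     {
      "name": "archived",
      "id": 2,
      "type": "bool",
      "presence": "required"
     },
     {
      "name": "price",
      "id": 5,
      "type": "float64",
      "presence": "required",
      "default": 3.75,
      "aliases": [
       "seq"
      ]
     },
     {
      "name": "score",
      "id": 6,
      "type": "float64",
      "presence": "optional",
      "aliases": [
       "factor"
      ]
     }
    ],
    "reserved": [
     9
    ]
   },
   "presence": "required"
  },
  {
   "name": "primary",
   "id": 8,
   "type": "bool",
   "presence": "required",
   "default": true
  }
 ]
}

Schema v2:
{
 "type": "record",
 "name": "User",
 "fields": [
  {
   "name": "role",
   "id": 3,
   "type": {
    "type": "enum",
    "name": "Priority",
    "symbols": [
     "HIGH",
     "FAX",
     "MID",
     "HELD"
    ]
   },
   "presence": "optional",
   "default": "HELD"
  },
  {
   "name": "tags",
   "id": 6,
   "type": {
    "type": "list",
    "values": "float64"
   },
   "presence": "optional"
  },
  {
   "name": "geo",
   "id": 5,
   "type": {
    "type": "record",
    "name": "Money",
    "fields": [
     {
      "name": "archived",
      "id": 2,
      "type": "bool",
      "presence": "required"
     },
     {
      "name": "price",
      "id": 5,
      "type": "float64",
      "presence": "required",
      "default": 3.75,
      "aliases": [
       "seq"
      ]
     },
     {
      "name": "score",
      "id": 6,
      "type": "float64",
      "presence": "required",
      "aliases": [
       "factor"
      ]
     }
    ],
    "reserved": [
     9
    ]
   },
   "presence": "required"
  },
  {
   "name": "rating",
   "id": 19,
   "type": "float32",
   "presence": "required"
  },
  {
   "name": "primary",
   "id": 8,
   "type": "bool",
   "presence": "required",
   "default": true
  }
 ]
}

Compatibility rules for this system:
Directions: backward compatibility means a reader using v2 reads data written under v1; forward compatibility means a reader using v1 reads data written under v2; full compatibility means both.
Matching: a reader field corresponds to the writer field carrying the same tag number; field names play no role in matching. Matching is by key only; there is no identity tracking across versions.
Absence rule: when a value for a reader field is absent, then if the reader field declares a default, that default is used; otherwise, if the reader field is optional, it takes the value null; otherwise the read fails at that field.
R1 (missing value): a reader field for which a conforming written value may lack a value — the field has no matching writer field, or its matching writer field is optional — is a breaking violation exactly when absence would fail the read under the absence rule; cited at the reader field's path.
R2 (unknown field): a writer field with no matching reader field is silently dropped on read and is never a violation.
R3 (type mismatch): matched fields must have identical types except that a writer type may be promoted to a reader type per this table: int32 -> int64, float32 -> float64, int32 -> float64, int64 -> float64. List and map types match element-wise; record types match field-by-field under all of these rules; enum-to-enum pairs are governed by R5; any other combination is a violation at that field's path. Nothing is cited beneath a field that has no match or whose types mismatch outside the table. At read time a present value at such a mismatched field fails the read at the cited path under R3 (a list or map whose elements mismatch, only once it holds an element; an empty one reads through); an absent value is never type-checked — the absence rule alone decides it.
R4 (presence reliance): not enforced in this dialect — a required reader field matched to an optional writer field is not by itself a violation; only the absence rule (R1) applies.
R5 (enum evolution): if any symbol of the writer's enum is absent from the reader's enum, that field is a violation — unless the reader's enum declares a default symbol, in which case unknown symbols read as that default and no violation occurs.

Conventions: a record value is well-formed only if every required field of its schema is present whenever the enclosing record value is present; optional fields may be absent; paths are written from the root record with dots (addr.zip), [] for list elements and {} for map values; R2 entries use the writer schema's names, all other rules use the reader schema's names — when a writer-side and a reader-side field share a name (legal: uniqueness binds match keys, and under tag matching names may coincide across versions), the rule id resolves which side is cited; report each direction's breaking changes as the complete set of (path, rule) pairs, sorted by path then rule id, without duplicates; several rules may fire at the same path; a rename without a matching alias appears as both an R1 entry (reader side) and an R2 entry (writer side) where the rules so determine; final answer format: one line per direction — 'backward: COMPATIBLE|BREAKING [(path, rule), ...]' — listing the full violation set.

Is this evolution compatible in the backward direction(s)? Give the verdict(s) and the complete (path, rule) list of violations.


the writer's type comes first in each User pair
backward for User (reader v2, writer v1):
  writer optional, Priority -> Priority: reader role maps from writer role
  writer optional, list<float64> -> list<float64>: reader tags maps from writer tags
  writer required, Money -> Money: reader geo maps from writer geo
  rating: no writer match
  writer required, bool -> bool: reader primary maps from writer primary
  writer required, bool -> bool: reader geo.archived maps from writer geo.archived
  writer required, float64 -> float64: reader geo.price maps from writer geo.price
  writer optional, float64 -> float64: reader geo.score maps from writer geo.score
  violation R1 at geo.score
  violation R1 at rating
  violation R5 at role
  => backward: BREAKING (3)

backward: BREAKING [(geo.score, R1), (rating, R1), (role, R5)]


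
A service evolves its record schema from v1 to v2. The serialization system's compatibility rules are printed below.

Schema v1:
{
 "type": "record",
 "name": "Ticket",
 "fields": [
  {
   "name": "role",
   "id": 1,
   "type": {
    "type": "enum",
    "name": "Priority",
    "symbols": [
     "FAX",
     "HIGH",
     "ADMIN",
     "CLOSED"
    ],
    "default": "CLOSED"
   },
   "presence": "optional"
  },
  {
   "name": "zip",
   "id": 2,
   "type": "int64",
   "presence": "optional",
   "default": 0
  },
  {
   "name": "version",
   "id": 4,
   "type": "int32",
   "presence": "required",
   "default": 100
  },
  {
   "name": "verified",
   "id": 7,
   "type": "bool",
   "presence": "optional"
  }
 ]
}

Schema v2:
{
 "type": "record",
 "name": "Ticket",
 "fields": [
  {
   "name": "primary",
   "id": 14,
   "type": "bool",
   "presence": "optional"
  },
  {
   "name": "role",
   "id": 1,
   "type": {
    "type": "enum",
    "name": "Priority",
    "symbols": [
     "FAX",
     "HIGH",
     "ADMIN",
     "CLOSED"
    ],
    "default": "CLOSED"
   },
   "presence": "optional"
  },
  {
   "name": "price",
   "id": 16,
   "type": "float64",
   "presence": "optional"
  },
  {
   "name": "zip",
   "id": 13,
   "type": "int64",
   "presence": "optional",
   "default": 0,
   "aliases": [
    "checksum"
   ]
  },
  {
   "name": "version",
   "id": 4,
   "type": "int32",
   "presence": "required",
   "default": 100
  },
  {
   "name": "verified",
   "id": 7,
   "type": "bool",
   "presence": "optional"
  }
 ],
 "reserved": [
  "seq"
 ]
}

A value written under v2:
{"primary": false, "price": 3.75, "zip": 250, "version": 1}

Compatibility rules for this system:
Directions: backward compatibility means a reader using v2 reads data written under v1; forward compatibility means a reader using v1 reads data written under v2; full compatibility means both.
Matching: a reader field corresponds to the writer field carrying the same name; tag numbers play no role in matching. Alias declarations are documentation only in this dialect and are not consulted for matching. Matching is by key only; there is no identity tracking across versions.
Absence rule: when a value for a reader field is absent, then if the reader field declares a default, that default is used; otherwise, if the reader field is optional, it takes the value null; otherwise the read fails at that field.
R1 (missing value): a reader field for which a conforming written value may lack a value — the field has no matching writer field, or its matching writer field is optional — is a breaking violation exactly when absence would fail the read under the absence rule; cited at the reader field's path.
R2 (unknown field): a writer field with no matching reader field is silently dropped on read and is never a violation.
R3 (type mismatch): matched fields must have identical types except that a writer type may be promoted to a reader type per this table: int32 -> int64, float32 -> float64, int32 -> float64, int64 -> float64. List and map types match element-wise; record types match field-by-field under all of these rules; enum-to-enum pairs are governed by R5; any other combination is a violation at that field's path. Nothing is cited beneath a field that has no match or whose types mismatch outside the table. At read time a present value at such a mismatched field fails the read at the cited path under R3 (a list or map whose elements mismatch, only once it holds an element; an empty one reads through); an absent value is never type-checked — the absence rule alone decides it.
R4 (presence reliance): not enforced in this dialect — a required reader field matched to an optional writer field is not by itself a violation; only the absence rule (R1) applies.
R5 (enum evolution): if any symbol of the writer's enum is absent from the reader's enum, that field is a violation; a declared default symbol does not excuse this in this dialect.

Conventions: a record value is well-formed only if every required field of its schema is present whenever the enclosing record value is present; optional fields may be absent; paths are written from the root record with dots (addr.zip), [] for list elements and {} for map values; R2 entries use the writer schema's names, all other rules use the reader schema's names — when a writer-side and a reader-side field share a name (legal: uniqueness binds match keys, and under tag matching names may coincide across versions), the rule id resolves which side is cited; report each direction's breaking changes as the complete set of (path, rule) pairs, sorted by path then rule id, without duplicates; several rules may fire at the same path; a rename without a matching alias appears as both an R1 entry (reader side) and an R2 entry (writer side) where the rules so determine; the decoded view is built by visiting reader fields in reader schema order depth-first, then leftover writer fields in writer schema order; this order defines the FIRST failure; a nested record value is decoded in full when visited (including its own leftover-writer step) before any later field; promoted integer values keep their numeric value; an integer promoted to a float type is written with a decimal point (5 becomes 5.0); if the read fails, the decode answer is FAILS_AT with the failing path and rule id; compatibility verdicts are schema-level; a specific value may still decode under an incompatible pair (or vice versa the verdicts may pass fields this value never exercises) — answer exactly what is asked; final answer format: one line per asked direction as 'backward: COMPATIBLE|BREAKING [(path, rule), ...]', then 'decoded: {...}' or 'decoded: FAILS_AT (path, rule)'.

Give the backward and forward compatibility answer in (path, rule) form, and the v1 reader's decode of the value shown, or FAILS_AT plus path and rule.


in Ticket below, arrows point writer -> reader
backward for Ticket (reader v2, writer v1):
  primary: no writer-side match
  role: Priority -> Priority, writer optional; from role
  price: no writer-side match
  zip: int64 -> int64, writer optional; from zip
  version: int32 -> int32, writer required; from version
  verified: bool -> bool, writer optional; from verified
  => backward verdict for Ticket: COMPATIBLE, no violations
forward for Ticket (reader v1, writer v2):
  role: Priority -> Priority, writer optional; from role
  zip: int64 -> int64, writer optional; from zip
  version: int32 -> int32, writer required; from version
  verified: bool -> bool, writer optional; from verified
  leftover writer field: primary
  leftover writer field: price
  => forward verdict for Ticket: COMPATIBLE, no violations
decode (reader v1):
  role := null (not supplied -> null)
  zip := 250
  version := 1
  verified := null (not supplied -> null)
  writer primary: unmatched, discarded
  writer price: unmatched, discarded
  => decoded: {"role": null, "zip": 250, "version": 1, "verified": null}

backward: COMPATIBLE []; forward: COMPATIBLE []; decoded: {"role": null, "zip": 250, "version": 1, "verified": null}


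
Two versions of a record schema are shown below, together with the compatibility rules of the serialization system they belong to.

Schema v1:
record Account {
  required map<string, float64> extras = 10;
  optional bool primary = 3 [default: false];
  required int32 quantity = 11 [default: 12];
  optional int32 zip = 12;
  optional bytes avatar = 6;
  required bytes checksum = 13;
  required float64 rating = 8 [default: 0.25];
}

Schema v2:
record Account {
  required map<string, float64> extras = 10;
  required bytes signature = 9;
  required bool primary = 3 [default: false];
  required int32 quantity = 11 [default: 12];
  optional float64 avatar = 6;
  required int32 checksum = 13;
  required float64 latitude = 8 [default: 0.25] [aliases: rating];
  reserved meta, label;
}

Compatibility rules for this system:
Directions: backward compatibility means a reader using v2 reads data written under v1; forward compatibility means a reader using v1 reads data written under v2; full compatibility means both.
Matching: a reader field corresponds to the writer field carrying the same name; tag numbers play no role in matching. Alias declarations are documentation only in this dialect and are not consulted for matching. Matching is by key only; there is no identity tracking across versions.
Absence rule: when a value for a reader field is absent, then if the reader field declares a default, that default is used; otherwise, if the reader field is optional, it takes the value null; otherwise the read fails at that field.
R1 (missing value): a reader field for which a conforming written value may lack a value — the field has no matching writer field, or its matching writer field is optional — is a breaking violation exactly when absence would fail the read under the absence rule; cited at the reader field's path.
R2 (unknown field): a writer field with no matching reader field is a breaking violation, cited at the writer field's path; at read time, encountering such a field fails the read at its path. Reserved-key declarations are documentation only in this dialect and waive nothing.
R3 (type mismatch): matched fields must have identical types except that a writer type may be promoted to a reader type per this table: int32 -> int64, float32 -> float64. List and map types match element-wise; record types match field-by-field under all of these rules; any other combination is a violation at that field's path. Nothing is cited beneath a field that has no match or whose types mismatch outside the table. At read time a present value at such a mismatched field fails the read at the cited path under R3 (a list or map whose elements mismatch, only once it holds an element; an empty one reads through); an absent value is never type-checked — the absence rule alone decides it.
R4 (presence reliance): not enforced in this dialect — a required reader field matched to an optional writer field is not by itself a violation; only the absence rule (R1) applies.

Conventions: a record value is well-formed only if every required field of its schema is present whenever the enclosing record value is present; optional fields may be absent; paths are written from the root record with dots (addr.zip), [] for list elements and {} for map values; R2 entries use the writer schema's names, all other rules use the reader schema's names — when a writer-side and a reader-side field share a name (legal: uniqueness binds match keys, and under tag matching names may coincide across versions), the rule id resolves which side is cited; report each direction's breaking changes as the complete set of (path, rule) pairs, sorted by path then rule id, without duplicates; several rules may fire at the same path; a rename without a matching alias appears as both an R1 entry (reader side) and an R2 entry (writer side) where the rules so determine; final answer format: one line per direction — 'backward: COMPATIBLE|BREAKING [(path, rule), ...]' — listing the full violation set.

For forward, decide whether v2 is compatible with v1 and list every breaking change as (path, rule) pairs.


forward: BREAKING [(avatar, R3), (checksum, R3), (latitude, R2), (signature, R2)]

the writer's type comes first in each Account pair
forward for Account (reader v1, writer v2):
  extras: map<string, float64> -> map<string, float64>, writer required; from extras
  primary: bool -> bool, writer required; from primary
  quantity: int32 -> int32, writer required; from quantity
  zip: no writer match
  avatar: float64 -> bytes, writer optional; from avatar
  checksum: int32 -> bytes, writer required; from checksum
  rating: no writer match
  leftover writer field: signature
  leftover writer field: latitude
  rule R3 violated at avatar
  rule R3 violated at checksum
  rule R2 violated at latitude
  rule R2 violated at signature
  => forward verdict for Account: BREAKING, 4 violation(s)
the rest of the Account diff is inert for this question:
  removed field zip from record Account -> affects backward compatibility only, which is not asked
  field primary in record Account: optional changed to required -> inert for the asked Account verdict: nothing fires


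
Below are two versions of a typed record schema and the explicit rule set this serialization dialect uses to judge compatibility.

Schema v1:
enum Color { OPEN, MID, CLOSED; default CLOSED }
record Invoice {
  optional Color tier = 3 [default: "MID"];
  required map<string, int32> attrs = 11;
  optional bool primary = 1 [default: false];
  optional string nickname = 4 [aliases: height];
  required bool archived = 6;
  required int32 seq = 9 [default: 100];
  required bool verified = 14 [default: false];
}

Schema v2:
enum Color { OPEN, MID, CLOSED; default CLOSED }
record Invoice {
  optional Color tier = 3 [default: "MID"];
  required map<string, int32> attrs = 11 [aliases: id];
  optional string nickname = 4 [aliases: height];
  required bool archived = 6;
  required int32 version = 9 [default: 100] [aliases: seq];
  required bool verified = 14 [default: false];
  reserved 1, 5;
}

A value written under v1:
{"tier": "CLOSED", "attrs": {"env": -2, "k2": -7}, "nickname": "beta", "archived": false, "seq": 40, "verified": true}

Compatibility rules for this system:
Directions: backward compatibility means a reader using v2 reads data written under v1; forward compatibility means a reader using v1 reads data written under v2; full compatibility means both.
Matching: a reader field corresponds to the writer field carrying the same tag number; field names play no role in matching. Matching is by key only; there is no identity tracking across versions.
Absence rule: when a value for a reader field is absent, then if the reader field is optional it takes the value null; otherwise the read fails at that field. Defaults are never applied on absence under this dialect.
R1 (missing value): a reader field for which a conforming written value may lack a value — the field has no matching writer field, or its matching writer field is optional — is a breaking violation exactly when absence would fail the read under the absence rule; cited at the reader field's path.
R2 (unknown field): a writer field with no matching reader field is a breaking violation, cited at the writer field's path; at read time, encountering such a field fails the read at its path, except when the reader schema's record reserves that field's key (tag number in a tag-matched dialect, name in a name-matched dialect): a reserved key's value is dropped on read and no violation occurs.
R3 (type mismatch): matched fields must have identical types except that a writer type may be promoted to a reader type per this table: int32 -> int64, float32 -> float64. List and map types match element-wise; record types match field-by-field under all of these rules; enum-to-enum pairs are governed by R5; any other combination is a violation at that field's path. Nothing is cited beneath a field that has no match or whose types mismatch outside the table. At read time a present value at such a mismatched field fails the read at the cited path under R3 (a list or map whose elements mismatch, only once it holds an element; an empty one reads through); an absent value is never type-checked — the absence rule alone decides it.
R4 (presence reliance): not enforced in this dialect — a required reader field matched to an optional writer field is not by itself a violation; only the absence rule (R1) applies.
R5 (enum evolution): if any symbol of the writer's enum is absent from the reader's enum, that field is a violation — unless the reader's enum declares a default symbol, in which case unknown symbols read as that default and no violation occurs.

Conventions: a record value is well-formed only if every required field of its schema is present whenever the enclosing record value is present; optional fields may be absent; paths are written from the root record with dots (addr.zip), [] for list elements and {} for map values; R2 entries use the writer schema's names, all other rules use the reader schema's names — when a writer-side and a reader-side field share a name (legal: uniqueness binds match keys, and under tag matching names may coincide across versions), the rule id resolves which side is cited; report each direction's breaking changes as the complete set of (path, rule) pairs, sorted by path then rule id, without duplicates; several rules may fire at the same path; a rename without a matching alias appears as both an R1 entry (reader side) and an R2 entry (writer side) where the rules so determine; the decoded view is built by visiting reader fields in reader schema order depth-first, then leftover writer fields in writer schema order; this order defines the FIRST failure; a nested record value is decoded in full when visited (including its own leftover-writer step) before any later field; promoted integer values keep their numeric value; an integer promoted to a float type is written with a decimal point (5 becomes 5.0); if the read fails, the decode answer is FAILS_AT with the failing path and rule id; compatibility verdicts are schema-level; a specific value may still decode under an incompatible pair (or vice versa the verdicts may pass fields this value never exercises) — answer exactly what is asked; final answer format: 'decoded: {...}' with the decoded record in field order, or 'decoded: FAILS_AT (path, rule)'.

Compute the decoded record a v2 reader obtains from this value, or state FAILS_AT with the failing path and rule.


in Invoice below, arrows point writer -> reader
migrating the Invoice value to v2:
  tier := "CLOSED"
  attrs := {"env": -2, "k2": -7}
  nickname := "beta"
  archived := false
  version := 40 (from writer seq)
  verified := true
  => decoded: {"tier": "CLOSED", "attrs": {"env": -2, "k2": -7}, "nickname": "beta", "archived": false, "version": 40, "verified": true}

decoded: {"tier": "CLOSED", "attrs": {"env": -2, "k2": -7}, "nickname": "beta", "archived": false, "version": 40, "verified": true}
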